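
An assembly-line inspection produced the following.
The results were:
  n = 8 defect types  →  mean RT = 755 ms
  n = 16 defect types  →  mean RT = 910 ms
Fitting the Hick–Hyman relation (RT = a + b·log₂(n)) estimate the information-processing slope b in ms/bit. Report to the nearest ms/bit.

155 ms/bit

Slope: b = (910 − 755) / (log₂ 16 − log₂ 8) = 155/1.0000 = 155 ms/bit.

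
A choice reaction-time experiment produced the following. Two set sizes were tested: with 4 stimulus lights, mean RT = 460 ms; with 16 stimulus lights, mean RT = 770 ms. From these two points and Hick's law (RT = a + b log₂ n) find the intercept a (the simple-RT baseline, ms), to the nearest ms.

150 ms

Slope: b = (770 − 460) / (log₂ 16 − log₂ 4) = 310/2.0000 = 155 ms/bit.
Intercept: a = 460 − 155·log₂(4) = 150.000 ms.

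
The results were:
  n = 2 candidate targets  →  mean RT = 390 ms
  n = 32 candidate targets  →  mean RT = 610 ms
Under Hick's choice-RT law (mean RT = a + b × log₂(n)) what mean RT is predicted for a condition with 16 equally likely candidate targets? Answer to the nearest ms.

555 ms

Fit slope and intercept:
  b = (610 − 390) / (log₂ 32 − log₂ 2) = 220 / (5 − 1) = 55 ms/bit
  a = 390 − 55 × 1 = 335 ms
Then RT(16) = 335 + 55 × log₂ 16 = 335 + 55 × 4 ≈ 555.000 ms.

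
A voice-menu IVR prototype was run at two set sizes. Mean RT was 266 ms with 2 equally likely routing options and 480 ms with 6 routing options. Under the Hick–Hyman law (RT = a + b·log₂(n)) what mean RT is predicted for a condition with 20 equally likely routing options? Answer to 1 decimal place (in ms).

Solve the two-equation system in a and b:
  b = (480 − 266) / (log₂ 6 − log₂ 2) = 214 / (2.5850 − 1) = 135.019 ms/bit
  a = 266 − 135.019 × 1 = 130.981 ms
Then RT(20) = 130.981 + 135.019 × log₂ 20 = 130.981 + 135.019 × 4.3219 ≈ 714.523 ms.

714.5 ms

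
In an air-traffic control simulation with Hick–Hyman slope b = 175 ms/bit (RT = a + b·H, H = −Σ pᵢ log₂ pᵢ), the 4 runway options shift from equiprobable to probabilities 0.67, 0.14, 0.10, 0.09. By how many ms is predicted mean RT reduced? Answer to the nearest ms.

100 ms

The RT saving is b·ΔH. Equiprobable H₀ = log₂(4) = 2.0000 bits; with the given probabilities H = 1.4291 bits.
b·(H₀ − H) = 175 × (2.0000 − 1.4291) = 99.91 ms.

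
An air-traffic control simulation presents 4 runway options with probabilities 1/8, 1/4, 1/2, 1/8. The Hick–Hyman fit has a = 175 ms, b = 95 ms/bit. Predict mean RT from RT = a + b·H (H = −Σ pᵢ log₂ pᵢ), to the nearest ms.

H = −Σ pᵢ log₂ pᵢ = 0.125·3 + 0.25·2 + 0.5·1 + 0.125·3 = 1.750 bits.
RT = 175 + 95 × 1.750 = 341.25 ms.

341 ms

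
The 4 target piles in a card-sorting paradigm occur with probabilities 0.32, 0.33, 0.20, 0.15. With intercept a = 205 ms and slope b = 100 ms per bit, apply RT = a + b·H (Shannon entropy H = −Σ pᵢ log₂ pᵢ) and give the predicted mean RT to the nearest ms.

H = 0.32·log₂(1/0.32) + 0.33·log₂(1/0.33) + 0.20·log₂(1/0.20) + 0.15·log₂(1/0.15) = 1.9288 bits.
RT = 205 + 100 × 1.9288 = 397.88 ms.

398 ms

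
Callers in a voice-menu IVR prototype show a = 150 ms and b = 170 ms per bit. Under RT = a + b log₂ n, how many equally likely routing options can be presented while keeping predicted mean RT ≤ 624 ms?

Set 150 + 170·log₂ n ≤ 624 → log₂ n ≤ (624 − 150)/170 = 2.7882.
So n ≤ 2^2.7882 = 6.908; the largest integer n is 6.

6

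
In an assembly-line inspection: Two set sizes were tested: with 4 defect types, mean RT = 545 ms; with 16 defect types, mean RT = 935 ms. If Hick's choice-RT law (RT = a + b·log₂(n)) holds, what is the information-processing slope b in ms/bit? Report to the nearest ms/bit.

b = (RT₂ − RT₁)/(log₂ n₂ − log₂ n₁) = (935 − 545)/(4 − 2) = 195 ms/bit.

195 ms/bit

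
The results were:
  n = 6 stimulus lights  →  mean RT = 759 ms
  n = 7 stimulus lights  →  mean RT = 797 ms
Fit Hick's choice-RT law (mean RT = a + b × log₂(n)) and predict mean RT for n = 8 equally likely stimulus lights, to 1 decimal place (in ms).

Solve the two-equation system in a and b:
  b = (797 − 759) / (log₂ 7 − log₂ 6) = 38 / (2.8074 − 2.5850) = 170.869 ms/bit
  a = 759 − 170.869 × 2.5850 = 317.310 ms
Then RT(8) = 317.310 + 170.869 × log₂ 8 = 317.310 + 170.869 × 3 ≈ 829.917 ms.

829.9 ms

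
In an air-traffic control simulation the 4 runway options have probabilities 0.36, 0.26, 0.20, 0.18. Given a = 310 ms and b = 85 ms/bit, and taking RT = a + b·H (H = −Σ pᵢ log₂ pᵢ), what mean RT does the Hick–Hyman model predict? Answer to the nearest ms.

H = 0.36·log₂(1/0.36) + 0.26·log₂(1/0.26) + 0.20·log₂(1/0.20) + 0.18·log₂(1/0.18) = 1.9456 bits.
RT = 310 + 85 × 1.9456 = 475.38 ms.

475 ms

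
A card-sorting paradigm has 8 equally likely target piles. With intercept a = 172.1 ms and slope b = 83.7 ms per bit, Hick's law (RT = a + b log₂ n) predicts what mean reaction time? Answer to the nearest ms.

log₂(8) = 3 bits, so RT = 172.1 + 83.7 × 3 ≈ 423.200 ms.

423 ms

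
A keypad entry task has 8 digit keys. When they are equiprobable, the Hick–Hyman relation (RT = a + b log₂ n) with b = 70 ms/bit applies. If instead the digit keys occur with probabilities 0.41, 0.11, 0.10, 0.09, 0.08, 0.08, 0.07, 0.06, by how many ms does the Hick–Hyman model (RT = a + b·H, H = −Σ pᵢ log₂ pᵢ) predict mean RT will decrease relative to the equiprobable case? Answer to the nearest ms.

27 ms

Equiprobable entropy H₀ = log₂ 8 = 3.0000 bits.
Skewed entropy H = −Σ pᵢ log₂ pᵢ = 2.6176 bits.
ΔRT = b·(H₀ − H) = 70 × 0.3824 = 26.77 ms.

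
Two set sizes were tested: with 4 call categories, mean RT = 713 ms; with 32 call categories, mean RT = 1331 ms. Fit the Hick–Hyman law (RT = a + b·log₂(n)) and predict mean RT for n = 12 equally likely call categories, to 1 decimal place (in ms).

Fit slope and intercept:
  b = (1331 − 713) / (log₂ 32 − log₂ 4) = 618 / (5 − 2) = 206.000 ms/bit
  a = 713 − 206.000 × 2 = 301.000 ms
Then RT(12) = 301.000 + 206.000 × log₂ 12 = 301.000 + 206.000 × 3.5850 ≈ 1039.502 ms.

1039.5 ms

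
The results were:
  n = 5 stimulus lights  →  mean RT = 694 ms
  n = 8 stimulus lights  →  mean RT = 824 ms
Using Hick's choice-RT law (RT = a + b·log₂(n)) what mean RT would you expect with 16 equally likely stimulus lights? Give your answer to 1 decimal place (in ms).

RT is linear in log₂ n, so two points fix the line:
  b = (824 − 694) / (log₂ 8 − log₂ 5) = 130 / (3 − 2.3219) = 191.720 ms/bit
  a = 694 − 191.720 × 2.3219 = 248.840 ms
Then RT(16) = 248.840 + 191.720 × log₂ 16 = 248.840 + 191.720 × 4 ≈ 1015.720 ms.

1015.7 ms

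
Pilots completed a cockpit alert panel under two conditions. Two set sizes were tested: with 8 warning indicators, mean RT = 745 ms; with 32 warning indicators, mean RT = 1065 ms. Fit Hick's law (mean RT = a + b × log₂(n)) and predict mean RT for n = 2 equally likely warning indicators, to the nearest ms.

425 ms

RT is linear in log₂ n, so two points fix the line:
  b = (1065 − 745) / (log₂ 32 − log₂ 8) = 320 / (5 − 3) = 160 ms/bit
  a = 745 − 160 × 3 = 265 ms
Then RT(2) = 265 + 160 × log₂ 2 = 265 + 160 × 1 ≈ 425.000 ms.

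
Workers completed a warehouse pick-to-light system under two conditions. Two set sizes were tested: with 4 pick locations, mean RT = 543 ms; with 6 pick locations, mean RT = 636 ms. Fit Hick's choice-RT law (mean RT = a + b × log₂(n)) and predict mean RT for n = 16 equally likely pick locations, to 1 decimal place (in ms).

861.0 ms

With log₂ n on the abscissa the relation is linear; from the two conditions:
  b = (636 − 543) / (log₂ 6 − log₂ 4) = 93 / (2.5850 − 2) = 158.985 ms/bit
  a = 543 − 158.985 × 2 = 225.031 ms
Then RT(16) = 225.031 + 158.985 × log₂ 16 = 225.031 + 158.985 × 4 ≈ 860.969 ms.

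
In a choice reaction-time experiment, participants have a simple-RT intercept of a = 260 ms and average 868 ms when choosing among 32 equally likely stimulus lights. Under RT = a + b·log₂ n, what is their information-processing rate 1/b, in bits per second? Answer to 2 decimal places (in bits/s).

8.22 bits/s

b = (868 − 260)/log₂ 32 = 608/5 = 121.600 ms per bit = 0.12160 s/bit; the reciprocal is 8.224 bits/s.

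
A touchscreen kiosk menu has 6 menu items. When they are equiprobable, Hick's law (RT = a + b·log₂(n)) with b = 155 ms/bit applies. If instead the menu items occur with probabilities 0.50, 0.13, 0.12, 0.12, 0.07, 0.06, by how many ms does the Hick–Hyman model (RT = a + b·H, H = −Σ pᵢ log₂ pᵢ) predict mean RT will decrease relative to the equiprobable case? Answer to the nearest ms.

71 ms

Equiprobable entropy H₀ = log₂ 6 = 2.5850 bits.
Skewed entropy H = −Σ pᵢ log₂ pᵢ = 2.1289 bits.
ΔRT = b·(H₀ − H) = 155 × 0.4561 = 70.69 ms.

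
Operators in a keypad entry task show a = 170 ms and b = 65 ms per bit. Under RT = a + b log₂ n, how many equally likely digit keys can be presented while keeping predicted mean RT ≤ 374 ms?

65·log₂ n ≤ 374 − 170 = 204, giving log₂ n ≤ 3.1385 and n ≤ 8.806. The largest whole number is 8.

8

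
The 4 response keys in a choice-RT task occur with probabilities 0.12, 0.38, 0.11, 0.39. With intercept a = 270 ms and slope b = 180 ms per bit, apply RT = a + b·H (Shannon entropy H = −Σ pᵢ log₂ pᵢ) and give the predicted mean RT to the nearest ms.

Entropy contributions −pᵢ log₂ pᵢ: 0.3671, 0.5305, 0.3503, 0.5298; sum H = 1.7776 bits.
RT = a + bH = 270 + 180·1.7776 = 589.97 ms.

590 ms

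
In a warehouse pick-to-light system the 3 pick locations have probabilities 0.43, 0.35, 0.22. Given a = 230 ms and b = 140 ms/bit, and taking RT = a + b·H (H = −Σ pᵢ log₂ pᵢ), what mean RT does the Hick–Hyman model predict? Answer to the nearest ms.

445 ms

H = 0.43·log₂(1/0.43) + 0.35·log₂(1/0.35) + 0.22·log₂(1/0.22) = 1.5342 bits.
RT = 230 + 140 × 1.5342 = 444.79 ms.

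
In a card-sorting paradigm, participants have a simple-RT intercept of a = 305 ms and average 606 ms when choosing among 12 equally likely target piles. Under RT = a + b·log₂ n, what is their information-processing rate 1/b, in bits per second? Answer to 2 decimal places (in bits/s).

11.91 bits/s

b = (606 − 305)/log₂ 12 = 301/3.5850 = 83.962 ms per bit = 0.08396 s/bit; the reciprocal is 11.910 bits/s.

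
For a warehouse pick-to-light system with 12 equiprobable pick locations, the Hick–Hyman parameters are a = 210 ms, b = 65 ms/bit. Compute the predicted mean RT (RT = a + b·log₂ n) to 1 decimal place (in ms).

443.0 ms

log₂(12) = 3.5850 bits, so RT = 210 + 65 × 3.5850 ≈ 443.023 ms.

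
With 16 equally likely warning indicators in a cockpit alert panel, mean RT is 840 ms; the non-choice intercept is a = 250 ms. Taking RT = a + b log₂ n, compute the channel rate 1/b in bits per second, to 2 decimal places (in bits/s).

6.78 bits/s

Choice component = 840 − 250 = 590 ms over log₂(16) = 4 bits.
b = 590 / 4 = 147.500 ms/bit, so 1/b = 6.780 bits/s.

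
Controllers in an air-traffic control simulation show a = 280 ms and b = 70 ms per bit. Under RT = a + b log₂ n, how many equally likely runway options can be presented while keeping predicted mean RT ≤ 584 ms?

20

70·log₂ n ≤ 584 − 280 = 304, giving log₂ n ≤ 4.3429 and n ≤ 20.292. The largest whole number is 20.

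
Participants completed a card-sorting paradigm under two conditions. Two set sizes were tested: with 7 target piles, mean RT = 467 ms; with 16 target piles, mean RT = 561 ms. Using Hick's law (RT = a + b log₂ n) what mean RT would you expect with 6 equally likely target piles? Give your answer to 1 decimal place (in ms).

449.5 ms

Fit slope and intercept:
  b = (561 − 467) / (log₂ 16 − log₂ 7) = 94 / (4 − 2.8074) = 78.816 ms/bit
  a = 467 − 78.816 × 2.8074 = 245.734 ms
Then RT(6) = 245.734 + 78.816 × log₂ 6 = 245.734 + 78.816 × 2.5850 ≈ 449.472 ms.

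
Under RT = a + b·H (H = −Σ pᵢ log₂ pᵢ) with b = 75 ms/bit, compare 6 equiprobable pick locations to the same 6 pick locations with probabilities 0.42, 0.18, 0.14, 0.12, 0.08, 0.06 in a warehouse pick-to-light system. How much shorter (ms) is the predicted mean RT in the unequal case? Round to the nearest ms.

24 ms

The RT saving is b·ΔH. Equiprobable H₀ = log₂(6) = 2.5850 bits; with the given probabilities H = 2.2702 bits.
b·(H₀ − H) = 75 × (2.5850 − 2.2702) = 23.61 ms.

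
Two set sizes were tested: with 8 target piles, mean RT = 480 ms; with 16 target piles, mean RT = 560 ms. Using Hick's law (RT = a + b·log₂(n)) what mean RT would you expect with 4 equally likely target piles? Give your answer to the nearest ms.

400 ms

Fit slope and intercept:
  b = (560 − 480) / (log₂ 16 − log₂ 8) = 80 / (4 − 3) = 80 ms/bit
  a = 480 − 80 × 3 = 240 ms
Then RT(4) = 240 + 80 × log₂ 4 = 240 + 80 × 2 ≈ 400.000 ms.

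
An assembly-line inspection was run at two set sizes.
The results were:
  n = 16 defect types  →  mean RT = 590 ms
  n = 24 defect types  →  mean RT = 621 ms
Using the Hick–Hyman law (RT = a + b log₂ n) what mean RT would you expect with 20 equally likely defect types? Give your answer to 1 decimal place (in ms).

607.1 ms

With log₂ n on the abscissa the relation is linear; from the two conditions:
  b = (621 − 590) / (log₂ 24 − log₂ 16) = 31 / (4.5850 − 4) = 52.995 ms/bit
  a = 590 − 52.995 × 4 = 378.021 ms
Then RT(20) = 378.021 + 52.995 × log₂ 20 = 378.021 + 52.995 × 4.3219 ≈ 607.061 ms.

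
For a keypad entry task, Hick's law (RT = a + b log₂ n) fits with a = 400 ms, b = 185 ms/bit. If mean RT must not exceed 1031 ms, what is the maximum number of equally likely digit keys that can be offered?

10

Set 400 + 185·log₂ n ≤ 1031 → log₂ n ≤ (1031 − 400)/185 = 3.4108.
So n ≤ 2^3.4108 = 10.635; the largest integer n is 10.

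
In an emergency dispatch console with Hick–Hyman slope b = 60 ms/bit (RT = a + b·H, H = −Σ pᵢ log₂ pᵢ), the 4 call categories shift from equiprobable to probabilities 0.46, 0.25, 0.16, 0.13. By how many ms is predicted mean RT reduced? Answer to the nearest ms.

Equiprobable entropy H₀ = log₂ 4 = 2.0000 bits.
Skewed entropy H = −Σ pᵢ log₂ pᵢ = 1.8210 bits.
ΔRT = b·(H₀ − H) = 60 × 0.1790 = 10.74 ms.

11 ms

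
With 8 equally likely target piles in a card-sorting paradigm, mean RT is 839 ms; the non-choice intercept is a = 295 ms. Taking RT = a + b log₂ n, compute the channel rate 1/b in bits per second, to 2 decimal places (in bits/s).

Choice component = 839 − 295 = 544 ms over log₂(8) = 3 bits.
b = 544 / 3 = 181.333 ms/bit, so 1/b = 5.515 bits/s.

5.51 bits/s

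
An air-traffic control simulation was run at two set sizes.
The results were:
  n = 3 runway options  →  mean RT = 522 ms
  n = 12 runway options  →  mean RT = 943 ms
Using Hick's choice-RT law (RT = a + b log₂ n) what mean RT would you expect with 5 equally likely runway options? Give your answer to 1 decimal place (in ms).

677.1 ms

With log₂ n on the abscissa the relation is linear; from the two conditions:
  b = (943 − 522) / (log₂ 12 − log₂ 3) = 421 / (3.5850 − 1.5850) = 210.500 ms/bit
  a = 522 − 210.500 × 1.5850 = 188.365 ms
Then RT(5) = 188.365 + 210.500 × log₂ 5 = 188.365 + 210.500 × 2.3219 ≈ 677.131 ms.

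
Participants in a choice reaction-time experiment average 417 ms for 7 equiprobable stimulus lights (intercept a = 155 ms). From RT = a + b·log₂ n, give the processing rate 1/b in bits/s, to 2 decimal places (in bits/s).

10.72 bits/s

Choice component = 417 − 155 = 262 ms over log₂(7) = 2.8074 bits.
b = 262 / 2.8074 = 93.326 ms/bit, so 1/b = 10.715 bits/s.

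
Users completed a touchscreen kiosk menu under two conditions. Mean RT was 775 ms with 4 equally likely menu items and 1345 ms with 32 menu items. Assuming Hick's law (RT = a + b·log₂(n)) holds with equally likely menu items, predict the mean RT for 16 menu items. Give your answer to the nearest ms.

RT is linear in log₂ n, so two points fix the line:
  b = (1345 − 775) / (log₂ 32 − log₂ 4) = 570 / (5 − 2) = 190 ms/bit
  a = 775 − 190 × 2 = 395 ms
Then RT(16) = 395 + 190 × log₂ 16 = 395 + 190 × 4 ≈ 1155.000 ms.

1155 ms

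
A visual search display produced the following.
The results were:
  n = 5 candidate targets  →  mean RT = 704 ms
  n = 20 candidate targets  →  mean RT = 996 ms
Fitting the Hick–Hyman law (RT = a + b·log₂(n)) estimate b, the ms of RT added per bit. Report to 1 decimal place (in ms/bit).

146.0 ms/bit

The slope on a log₂ axis is (996 − 704) / (4.3219 − 2.3219) = 146.000 ms/bit.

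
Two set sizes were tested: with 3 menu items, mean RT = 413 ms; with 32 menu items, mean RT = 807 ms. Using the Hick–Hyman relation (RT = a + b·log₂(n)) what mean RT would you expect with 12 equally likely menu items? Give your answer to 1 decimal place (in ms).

Solve the two-equation system in a and b:
  b = (807 − 413) / (log₂ 32 − log₂ 3) = 394 / (5 − 1.5850) = 115.372 ms/bit
  a = 413 − 115.372 × 1.5850 = 230.140 ms
Then RT(12) = 230.140 + 115.372 × log₂ 12 = 230.140 + 115.372 × 3.5850 ≈ 643.744 ms.

643.7 ms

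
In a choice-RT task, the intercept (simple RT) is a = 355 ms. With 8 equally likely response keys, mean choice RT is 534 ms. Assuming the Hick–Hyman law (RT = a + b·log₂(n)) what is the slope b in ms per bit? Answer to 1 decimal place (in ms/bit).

log₂(8) = 3 bits.
b = (RT − a)/log₂ n = (534 − 355) / 3 = 59.667 ms/bit.

59.7 ms/bit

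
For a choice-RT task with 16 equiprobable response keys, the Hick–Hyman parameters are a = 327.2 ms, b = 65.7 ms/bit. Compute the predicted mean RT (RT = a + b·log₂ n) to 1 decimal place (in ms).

590.0 ms

log₂(16) = 4 bits, so RT = 327.2 + 65.7 × 4 ≈ 590.000 ms.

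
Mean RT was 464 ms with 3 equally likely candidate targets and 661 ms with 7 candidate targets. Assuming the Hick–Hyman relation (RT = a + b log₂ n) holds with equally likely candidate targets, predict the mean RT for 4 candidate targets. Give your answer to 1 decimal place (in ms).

530.9 ms

Fit slope and intercept:
  b = (661 − 464) / (log₂ 7 − log₂ 3) = 197 / (2.8074 − 1.5850) = 161.159 ms/bit
  a = 464 − 161.159 × 1.5850 = 208.568 ms
Then RT(4) = 208.568 + 161.159 × log₂ 4 = 208.568 + 161.159 × 2 ≈ 530.887 ms.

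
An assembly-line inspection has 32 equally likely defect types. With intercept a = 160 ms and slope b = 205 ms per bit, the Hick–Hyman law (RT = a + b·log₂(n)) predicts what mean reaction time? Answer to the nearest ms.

log₂(32) = 5 bits, so RT = 160 + 205 × 5 ≈ 1185.000 ms.

1185 ms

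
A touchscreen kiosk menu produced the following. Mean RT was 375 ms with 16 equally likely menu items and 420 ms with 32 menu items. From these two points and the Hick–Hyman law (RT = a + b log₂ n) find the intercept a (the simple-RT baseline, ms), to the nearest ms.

195 ms

The slope on a log₂ axis is (420 − 375) / (5 − 4) = 45 ms/bit.
a = RT₁ − b·log₂ n₁ = 375 − 45 × 4 = 195.000 ms.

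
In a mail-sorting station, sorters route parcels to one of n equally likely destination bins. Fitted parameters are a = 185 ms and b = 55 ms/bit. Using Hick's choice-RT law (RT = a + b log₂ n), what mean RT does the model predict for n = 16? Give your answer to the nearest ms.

log₂(16) = 4 bits, so RT = 185 + 55 × 4 ≈ 405.000 ms.

405 ms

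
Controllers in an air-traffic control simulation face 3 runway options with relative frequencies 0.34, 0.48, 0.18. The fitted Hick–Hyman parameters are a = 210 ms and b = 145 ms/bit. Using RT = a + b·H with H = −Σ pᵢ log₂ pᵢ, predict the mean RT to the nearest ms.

H = 0.34·log₂(1/0.34) + 0.48·log₂(1/0.48) + 0.18·log₂(1/0.18) = 1.4828 bits.
RT = 210 + 145 × 1.4828 = 425.00 ms.

425 ms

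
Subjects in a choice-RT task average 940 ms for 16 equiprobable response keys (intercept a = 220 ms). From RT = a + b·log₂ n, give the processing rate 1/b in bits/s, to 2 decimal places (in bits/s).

5.56 bits/s

b = (940 − 220)/log₂ 16 = 720/4 = 180.000 ms per bit = 0.18000 s/bit; the reciprocal is 5.556 bits/s.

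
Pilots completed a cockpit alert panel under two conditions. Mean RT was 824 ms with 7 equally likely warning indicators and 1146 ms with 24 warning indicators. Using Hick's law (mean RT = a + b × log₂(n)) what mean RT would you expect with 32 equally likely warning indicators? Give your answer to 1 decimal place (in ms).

1221.2 ms

Fit slope and intercept:
  b = (1146 − 824) / (log₂ 24 − log₂ 7) = 322 / (4.5850 − 2.8074) = 181.142 ms/bit
  a = 824 − 181.142 × 2.8074 = 315.469 ms
Then RT(32) = 315.469 + 181.142 × log₂ 32 = 315.469 + 181.142 × 5 ≈ 1221.181 ms.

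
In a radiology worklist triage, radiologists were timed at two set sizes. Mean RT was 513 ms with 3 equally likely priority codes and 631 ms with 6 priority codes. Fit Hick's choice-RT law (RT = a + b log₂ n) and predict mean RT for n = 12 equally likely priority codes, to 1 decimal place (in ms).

RT is linear in log₂ n, so two points fix the line:
  b = (631 − 513) / (log₂ 6 − log₂ 3) = 118 / (2.5850 − 1.5850) = 118.000 ms/bit
  a = 513 − 118.000 × 1.5850 = 325.974 ms
Then RT(12) = 325.974 + 118.000 × log₂ 12 = 325.974 + 118.000 × 3.5850 ≈ 749.000 ms.

749.0 ms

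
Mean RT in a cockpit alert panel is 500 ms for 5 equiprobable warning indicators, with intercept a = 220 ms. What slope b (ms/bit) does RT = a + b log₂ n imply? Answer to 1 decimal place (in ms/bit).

120.6 ms/bit

log₂(5) = 2.3219 bits.
b = (RT − a)/log₂ n = (500 − 220) / 2.3219 = 120.589 ms/bit.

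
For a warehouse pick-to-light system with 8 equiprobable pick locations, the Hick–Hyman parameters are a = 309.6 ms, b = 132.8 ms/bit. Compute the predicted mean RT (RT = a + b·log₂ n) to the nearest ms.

log₂(8) = 3 bits, so RT = 309.6 + 132.8 × 3 ≈ 708.000 ms.

708 ms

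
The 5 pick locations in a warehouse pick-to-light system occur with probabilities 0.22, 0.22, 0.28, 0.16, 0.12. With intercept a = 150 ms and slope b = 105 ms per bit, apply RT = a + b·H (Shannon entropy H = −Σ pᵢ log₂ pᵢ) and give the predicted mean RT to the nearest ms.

H = 0.22·log₂(1/0.22) + 0.22·log₂(1/0.22) + 0.28·log₂(1/0.28) + 0.16·log₂(1/0.16) + 0.12·log₂(1/0.12) = 2.2655 bits.
RT = 150 + 105 × 2.2655 = 387.87 ms.

388 ms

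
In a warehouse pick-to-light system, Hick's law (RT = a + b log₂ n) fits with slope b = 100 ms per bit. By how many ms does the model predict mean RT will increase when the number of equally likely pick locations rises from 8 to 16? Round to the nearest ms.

100 ms

ΔRT = (a + b log₂ n₂) − (a + b log₂ n₁) = b·(log₂ n₂ − log₂ n₁).
log₂(16) − log₂(8) = log₂(16/8) = log₂(2) = 1.
ΔRT = 100 × 1.0000 = 100.000 ms.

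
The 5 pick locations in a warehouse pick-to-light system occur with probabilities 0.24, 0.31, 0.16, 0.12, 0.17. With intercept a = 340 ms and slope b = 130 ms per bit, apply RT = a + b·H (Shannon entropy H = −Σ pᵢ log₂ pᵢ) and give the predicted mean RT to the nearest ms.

Entropy contributions −pᵢ log₂ pᵢ: 0.4941, 0.5238, 0.4230, 0.3671, 0.4346; sum H = 2.2426 bits.
RT = a + bH = 340 + 130·2.2426 = 631.54 ms.

632 ms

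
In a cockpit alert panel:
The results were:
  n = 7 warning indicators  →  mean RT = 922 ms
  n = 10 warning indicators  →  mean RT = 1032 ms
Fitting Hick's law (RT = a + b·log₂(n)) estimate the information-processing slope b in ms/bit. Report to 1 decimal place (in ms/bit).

213.8 ms/bit

Slope: b = (1032 − 922) / (log₂ 10 − log₂ 7) = 110/0.5146 = 213.769 ms/bit.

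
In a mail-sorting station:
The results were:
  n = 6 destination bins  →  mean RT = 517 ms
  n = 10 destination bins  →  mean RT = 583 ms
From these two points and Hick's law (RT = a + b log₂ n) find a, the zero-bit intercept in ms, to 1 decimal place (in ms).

Slope: b = (583 − 517) / (log₂ 10 − log₂ 6) = 66/0.7370 = 89.556 ms/bit.
Intercept: a = 517 − 89.556·log₂(6) = 285.500 ms.

285.5 ms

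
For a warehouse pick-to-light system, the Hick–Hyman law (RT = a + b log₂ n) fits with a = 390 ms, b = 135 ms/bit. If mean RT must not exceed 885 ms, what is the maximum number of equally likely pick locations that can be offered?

135·log₂ n ≤ 885 − 390 = 495, giving log₂ n ≤ 3.6667 and n ≤ 12.699. The largest whole number is 12.

12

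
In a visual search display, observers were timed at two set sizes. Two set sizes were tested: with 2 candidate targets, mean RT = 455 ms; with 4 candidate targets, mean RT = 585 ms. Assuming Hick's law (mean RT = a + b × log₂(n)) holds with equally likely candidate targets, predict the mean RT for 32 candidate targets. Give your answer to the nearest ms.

Fit slope and intercept:
  b = (585 − 455) / (log₂ 4 − log₂ 2) = 130 / (2 − 1) = 130 ms/bit
  a = 455 − 130 × 1 = 325 ms
Then RT(32) = 325 + 130 × log₂ 32 = 325 + 130 × 5 ≈ 975.000 ms.

975 ms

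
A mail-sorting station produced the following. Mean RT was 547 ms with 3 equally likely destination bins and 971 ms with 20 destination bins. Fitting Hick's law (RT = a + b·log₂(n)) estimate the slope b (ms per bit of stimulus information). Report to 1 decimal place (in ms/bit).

Slope: b = (971 − 547) / (log₂ 20 − log₂ 3) = 424/2.7370 = 154.916 ms/bit.

154.9 ms/bit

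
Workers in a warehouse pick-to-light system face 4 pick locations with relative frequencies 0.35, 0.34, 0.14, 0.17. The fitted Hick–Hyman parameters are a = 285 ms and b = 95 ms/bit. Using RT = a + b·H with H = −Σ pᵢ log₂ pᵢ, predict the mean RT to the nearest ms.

465 ms

Entropy contributions −pᵢ log₂ pᵢ: 0.5301, 0.5292, 0.3971, 0.4346; sum H = 1.8910 bits.
RT = a + bH = 285 + 95·1.8910 = 464.64 ms.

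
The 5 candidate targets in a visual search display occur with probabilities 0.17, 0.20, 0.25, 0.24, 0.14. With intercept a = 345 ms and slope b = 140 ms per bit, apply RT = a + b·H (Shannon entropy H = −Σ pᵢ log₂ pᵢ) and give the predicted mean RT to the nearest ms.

666 ms

H = 0.17·log₂(1/0.17) + 0.20·log₂(1/0.20) + 0.25·log₂(1/0.25) + 0.24·log₂(1/0.24) + 0.14·log₂(1/0.14) = 2.2902 bits.
RT = 345 + 140 × 2.2902 = 665.63 ms.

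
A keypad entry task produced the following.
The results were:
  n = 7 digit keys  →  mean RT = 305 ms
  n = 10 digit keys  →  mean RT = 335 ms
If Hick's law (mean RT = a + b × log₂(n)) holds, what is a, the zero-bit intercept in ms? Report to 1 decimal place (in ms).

141.3 ms

Slope: b = (335 − 305) / (log₂ 10 − log₂ 7) = 30/0.5146 = 58.301 ms/bit.
a = RT₁ − b·log₂ n₁ = 305 − 58.301 × 2.8074 = 141.329 ms.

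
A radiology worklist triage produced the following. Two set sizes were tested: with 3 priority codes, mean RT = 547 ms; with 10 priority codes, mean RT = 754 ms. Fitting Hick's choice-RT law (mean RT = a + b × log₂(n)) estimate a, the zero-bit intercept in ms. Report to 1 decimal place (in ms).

The slope on a log₂ axis is (754 − 547) / (3.3219 − 1.5850) = 119.173 ms/bit.
Intercept: a = 547 − 119.173·log₂(3) = 358.115 ms.

358.1 ms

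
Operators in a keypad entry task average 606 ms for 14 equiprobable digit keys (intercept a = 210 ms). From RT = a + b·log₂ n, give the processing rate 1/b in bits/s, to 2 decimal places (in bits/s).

b = (606 − 210)/log₂ 14 = 396/3.8074 = 104.009 ms per bit = 0.10401 s/bit; the reciprocal is 9.615 bits/s.

9.61 bits/s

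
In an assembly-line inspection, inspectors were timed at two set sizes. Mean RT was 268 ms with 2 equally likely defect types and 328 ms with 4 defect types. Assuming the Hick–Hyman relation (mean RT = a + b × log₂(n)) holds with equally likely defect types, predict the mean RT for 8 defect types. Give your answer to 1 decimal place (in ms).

388.0 ms

Fit slope and intercept:
  b = (328 − 268) / (log₂ 4 − log₂ 2) = 60 / (2 − 1) = 60.000 ms/bit
  a = 268 − 60.000 × 1 = 208.000 ms
Then RT(8) = 208.000 + 60.000 × log₂ 8 = 208.000 + 60.000 × 3 ≈ 388.000 ms.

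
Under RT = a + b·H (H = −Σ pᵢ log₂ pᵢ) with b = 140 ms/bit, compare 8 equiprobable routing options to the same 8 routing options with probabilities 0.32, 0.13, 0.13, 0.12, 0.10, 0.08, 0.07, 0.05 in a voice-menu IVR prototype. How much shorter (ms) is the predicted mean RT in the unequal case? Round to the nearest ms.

33 ms

The RT saving is b·ΔH. Equiprobable H₀ = log₂(8) = 3.0000 bits; with the given probabilities H = 2.7667 bits.
b·(H₀ − H) = 140 × (3.0000 − 2.7667) = 32.66 ms.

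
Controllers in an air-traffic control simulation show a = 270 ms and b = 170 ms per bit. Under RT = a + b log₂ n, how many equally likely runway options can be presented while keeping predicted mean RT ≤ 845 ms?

10

Set 270 + 170·log₂ n ≤ 845 → log₂ n ≤ (845 − 270)/170 = 3.3824.
So n ≤ 2^3.3824 = 10.428; the largest integer n is 10.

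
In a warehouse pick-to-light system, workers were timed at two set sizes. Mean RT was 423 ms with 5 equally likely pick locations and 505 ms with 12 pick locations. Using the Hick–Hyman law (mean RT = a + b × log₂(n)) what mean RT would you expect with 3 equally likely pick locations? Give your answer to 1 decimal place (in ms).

375.2 ms

Fit slope and intercept:
  b = (505 − 423) / (log₂ 12 − log₂ 5) = 82 / (3.5850 − 2.3219) = 64.923 ms/bit
  a = 423 − 64.923 × 2.3219 = 272.253 ms
Then RT(3) = 272.253 + 64.923 × log₂ 3 = 272.253 + 64.923 × 1.5850 ≈ 375.154 ms.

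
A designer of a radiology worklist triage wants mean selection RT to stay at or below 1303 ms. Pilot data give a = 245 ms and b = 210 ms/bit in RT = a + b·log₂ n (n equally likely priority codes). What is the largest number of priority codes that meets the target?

Information budget: (1303 − 245)/210 = 5.0381 bits, so n ≤ 2^5.0381 = 32.856 → at most 32.

32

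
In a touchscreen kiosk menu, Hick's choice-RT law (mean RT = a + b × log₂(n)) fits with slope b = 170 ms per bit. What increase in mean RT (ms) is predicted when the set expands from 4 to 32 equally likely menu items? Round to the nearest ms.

510 ms

ΔRT = (a + b log₂ n₂) − (a + b log₂ n₁) = b·(log₂ n₂ − log₂ n₁).
log₂(32) − log₂(4) = log₂(32/4) = log₂(8) = 3.
ΔRT = 170 × 3.0000 = 510.000 ms.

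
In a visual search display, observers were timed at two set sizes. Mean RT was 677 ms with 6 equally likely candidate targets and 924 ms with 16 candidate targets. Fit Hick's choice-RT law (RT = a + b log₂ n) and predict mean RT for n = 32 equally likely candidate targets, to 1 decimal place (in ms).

Fit slope and intercept:
  b = (924 − 677) / (log₂ 16 − log₂ 6) = 247 / (4 − 2.5850) = 174.554 ms/bit
  a = 677 − 174.554 × 2.5850 = 225.785 ms
Then RT(32) = 225.785 + 174.554 × log₂ 32 = 225.785 + 174.554 × 5 ≈ 1098.554 ms.

1098.6 ms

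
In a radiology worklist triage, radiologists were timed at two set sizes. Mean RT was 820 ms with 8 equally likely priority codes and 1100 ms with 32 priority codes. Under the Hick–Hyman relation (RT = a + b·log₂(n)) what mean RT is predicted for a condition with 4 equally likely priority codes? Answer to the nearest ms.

With log₂ n on the abscissa the relation is linear; from the two conditions:
  b = (1100 − 820) / (log₂ 32 − log₂ 8) = 280 / (5 − 3) = 140 ms/bit
  a = 820 − 140 × 3 = 400 ms
Then RT(4) = 400 + 140 × log₂ 4 = 400 + 140 × 2 ≈ 680.000 ms.

680 ms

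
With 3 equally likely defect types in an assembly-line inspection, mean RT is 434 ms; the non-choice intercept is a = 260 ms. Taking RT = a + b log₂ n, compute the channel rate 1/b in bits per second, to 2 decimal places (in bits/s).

9.11 bits/s

b = (434 − 260)/log₂ 3 = 174/1.5850 = 109.782 ms per bit = 0.10978 s/bit; the reciprocal is 9.109 bits/s.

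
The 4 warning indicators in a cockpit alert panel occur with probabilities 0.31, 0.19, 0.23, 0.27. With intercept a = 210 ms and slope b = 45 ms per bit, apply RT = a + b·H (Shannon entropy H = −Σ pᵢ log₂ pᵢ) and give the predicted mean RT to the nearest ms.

H = 0.31·log₂(1/0.31) + 0.19·log₂(1/0.19) + 0.23·log₂(1/0.23) + 0.27·log₂(1/0.27) = 1.9767 bits.
RT = 210 + 45 × 1.9767 = 298.95 ms.

299 ms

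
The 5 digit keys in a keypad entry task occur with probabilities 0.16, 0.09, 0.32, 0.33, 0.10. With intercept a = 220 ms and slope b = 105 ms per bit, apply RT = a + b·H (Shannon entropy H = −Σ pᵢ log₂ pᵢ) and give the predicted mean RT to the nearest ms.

443 ms

Entropy contributions −pᵢ log₂ pᵢ: 0.4230, 0.3127, 0.5260, 0.5278, 0.3322; sum H = 2.1217 bits.
RT = a + bH = 220 + 105·2.1217 = 442.78 ms.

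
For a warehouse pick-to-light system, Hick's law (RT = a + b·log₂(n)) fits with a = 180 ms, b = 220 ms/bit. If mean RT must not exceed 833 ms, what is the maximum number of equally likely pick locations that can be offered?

7

220·log₂ n ≤ 833 − 180 = 653, giving log₂ n ≤ 2.9682 and n ≤ 7.825. The largest whole number is 7.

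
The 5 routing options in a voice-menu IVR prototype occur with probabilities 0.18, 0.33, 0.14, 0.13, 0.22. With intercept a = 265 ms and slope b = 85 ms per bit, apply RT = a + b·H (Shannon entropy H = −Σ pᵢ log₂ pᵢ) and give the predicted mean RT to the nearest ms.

Entropy contributions −pᵢ log₂ pᵢ: 0.4453, 0.5278, 0.3971, 0.3826, 0.4806; sum H = 2.2335 bits.
RT = a + bH = 265 + 85·2.2335 = 454.84 ms.

455 ms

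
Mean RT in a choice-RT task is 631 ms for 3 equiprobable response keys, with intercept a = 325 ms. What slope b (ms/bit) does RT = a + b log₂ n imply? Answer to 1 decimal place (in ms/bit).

b = (631 − 325) / log₂(3) = 306 / 1.5850 = 193.065 ms/bit.

193.1 ms/bit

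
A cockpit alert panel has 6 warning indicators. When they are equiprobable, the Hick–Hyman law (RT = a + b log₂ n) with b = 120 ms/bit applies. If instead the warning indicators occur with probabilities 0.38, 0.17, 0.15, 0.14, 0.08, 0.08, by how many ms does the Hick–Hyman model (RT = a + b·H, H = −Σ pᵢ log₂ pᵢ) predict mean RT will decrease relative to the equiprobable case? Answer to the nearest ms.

28 ms

Equiprobable entropy H₀ = log₂ 6 = 2.5850 bits.
Skewed entropy H = −Σ pᵢ log₂ pᵢ = 2.3557 bits.
ΔRT = b·(H₀ − H) = 120 × 0.2293 = 27.51 ms.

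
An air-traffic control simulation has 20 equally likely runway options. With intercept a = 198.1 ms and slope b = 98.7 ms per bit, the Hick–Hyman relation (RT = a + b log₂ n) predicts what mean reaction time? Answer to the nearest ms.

625 ms

log₂(20) = 4.3219 bits, so RT = 198.1 + 98.7 × 4.3219 ≈ 624.674 ms.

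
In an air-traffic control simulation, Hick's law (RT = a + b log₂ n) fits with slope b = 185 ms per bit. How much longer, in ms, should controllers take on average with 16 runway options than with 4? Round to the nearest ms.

ΔRT = (a + b log₂ n₂) − (a + b log₂ n₁) = b·(log₂ n₂ − log₂ n₁).
log₂(16) − log₂(4) = log₂(16/4) = log₂(4) = 2.
ΔRT = 185 × 2.0000 = 370.000 ms.

370 ms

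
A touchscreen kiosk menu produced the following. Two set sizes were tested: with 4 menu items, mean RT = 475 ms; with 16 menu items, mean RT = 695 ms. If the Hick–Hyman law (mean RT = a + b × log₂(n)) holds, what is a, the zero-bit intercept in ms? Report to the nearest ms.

255 ms

Slope: b = (695 − 475) / (log₂ 16 − log₂ 4) = 220/2.0000 = 110 ms/bit.
Intercept: a = 475 − 110·log₂(4) = 255.000 ms.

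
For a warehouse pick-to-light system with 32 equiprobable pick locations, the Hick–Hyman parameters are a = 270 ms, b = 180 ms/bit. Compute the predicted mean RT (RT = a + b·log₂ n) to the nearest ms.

1170 ms

log₂(32) = 5 bits, so RT = 270 + 180 × 5 ≈ 1170.000 ms.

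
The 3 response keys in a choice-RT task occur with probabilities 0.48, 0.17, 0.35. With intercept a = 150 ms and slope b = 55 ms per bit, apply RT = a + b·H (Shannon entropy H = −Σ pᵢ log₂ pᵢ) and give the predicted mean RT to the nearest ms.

Entropy contributions −pᵢ log₂ pᵢ: 0.5083, 0.4346, 0.5301; sum H = 1.4730 bits.
RT = a + bH = 150 + 55·1.4730 = 231.01 ms.

231 ms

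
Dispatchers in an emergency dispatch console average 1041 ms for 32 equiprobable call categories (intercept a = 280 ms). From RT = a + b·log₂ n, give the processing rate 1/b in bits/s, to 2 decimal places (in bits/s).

Choice component = 1041 − 280 = 761 ms over log₂(32) = 5 bits.
b = 761 / 5 = 152.200 ms/bit, so 1/b = 6.570 bits/s.

6.57 bits/s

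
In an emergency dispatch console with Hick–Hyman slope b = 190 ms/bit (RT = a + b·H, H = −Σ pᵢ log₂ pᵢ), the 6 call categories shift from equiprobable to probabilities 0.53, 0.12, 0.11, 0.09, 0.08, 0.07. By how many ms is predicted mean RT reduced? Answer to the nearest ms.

97 ms

Equiprobable entropy H₀ = log₂ 6 = 2.5850 bits.
Skewed entropy H = −Σ pᵢ log₂ pᵢ = 2.0755 bits.
ΔRT = b·(H₀ − H) = 190 × 0.5094 = 96.79 ms.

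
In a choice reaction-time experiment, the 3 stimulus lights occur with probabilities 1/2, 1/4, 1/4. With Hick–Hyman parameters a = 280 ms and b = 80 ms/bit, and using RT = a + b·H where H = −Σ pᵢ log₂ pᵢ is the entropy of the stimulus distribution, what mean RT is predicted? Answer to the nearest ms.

400 ms

Each term −pᵢ log₂ pᵢ: 0.5·1 + 0.25·2 + 0.25·2; summed, H = 1.500 bits.
Mean RT = a + bH = 280 + 80·1.500 = 400.00 ms.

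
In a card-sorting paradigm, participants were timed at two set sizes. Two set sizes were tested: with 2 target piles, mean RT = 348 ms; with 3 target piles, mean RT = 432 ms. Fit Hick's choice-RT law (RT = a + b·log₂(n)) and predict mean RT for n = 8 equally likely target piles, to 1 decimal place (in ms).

635.2 ms

Fit slope and intercept:
  b = (432 − 348) / (log₂ 3 − log₂ 2) = 84 / (1.5850 − 1) = 143.599 ms/bit
  a = 348 − 143.599 × 1 = 204.401 ms
Then RT(8) = 204.401 + 143.599 × log₂ 8 = 204.401 + 143.599 × 3 ≈ 635.198 ms.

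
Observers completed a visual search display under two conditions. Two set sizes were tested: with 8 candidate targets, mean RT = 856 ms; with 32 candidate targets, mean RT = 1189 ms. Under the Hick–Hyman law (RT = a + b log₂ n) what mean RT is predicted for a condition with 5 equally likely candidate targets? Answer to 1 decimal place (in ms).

Solve the two-equation system in a and b:
  b = (1189 − 856) / (log₂ 32 − log₂ 8) = 333 / (5 − 3) = 166.500 ms/bit
  a = 856 − 166.500 × 3 = 356.500 ms
Then RT(5) = 356.500 + 166.500 × log₂ 5 = 356.500 + 166.500 × 2.3219 ≈ 743.101 ms.

743.1 ms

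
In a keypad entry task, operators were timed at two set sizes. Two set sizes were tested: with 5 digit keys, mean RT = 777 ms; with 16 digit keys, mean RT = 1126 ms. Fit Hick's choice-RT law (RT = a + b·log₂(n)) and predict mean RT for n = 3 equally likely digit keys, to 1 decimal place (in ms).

Solve the two-equation system in a and b:
  b = (1126 − 777) / (log₂ 16 − log₂ 5) = 349 / (4 − 2.3219) = 207.977 ms/bit
  a = 777 − 207.977 × 2.3219 = 294.093 ms
Then RT(3) = 294.093 + 207.977 × log₂ 3 = 294.093 + 207.977 × 1.5850 ≈ 623.728 ms.

623.7 ms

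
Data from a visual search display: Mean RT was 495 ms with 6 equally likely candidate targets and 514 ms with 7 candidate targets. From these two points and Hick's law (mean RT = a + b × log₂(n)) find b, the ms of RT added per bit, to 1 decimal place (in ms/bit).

b = (RT₂ − RT₁)/(log₂ n₂ − log₂ n₁) = (514 − 495)/(2.8074 − 2.5850) = 85.435 ms/bit.

85.4 ms/bit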